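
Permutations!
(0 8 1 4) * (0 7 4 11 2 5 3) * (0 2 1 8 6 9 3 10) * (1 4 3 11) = (0 6 9 11 4 7 3 2 5 10) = [6, 1, 5, 2, 7, 10, 9, 3, 8, 11, 0, 4]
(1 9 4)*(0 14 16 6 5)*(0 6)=(0 14 16)(1 9 4)(5 6)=[14, 9, 2, 3, 1, 6, 5, 7, 8, 4, 10, 11, 12, 13, 16, 15, 0]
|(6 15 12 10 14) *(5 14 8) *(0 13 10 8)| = |(0 13 10)(5 14 6 15 12 8)| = 6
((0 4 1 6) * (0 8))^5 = (8) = ((0 4 1 6 8))^5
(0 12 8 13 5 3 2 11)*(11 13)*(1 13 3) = [12, 13, 3, 2, 4, 1, 6, 7, 11, 9, 10, 0, 8, 5] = (0 12 8 11)(1 13 5)(2 3)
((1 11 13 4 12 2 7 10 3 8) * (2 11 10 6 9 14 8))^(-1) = ((1 10 3 2 7 6 9 14 8)(4 12 11 13))^(-1) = (1 8 14 9 6 7 2 3 10)(4 13 11 12)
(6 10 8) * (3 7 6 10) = [0, 1, 2, 7, 4, 5, 3, 6, 10, 9, 8] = (3 7 6)(8 10)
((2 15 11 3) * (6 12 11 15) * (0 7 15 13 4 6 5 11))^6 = ((0 7 15 13 4 6 12)(2 5 11 3))^6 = (0 12 6 4 13 15 7)(2 11)(3 5)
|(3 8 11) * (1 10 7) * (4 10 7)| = |(1 7)(3 8 11)(4 10)| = 6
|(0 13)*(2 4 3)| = |(0 13)(2 4 3)| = 6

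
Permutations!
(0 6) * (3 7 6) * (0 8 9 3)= (3 7 6 8 9)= [0, 1, 2, 7, 4, 5, 8, 6, 9, 3]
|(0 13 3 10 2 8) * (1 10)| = 7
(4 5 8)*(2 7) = (2 7)(4 5 8) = [0, 1, 7, 3, 5, 8, 6, 2, 4]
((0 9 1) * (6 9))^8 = (9)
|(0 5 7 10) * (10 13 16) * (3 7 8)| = |(0 5 8 3 7 13 16 10)| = 8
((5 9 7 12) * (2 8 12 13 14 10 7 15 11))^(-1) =((2 8 12 5 9 15 11)(7 13 14 10))^(-1) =(2 11 15 9 5 12 8)(7 10 14 13)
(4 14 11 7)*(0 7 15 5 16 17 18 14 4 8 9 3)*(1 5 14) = (0 7 8 9 3)(1 5 16 17 18)(11 15 14) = [7, 5, 2, 0, 4, 16, 6, 8, 9, 3, 10, 15, 12, 13, 11, 14, 17, 18, 1]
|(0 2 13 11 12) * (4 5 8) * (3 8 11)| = |(0 2 13 3 8 4 5 11 12)| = 9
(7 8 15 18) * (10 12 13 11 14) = [0, 1, 2, 3, 4, 5, 6, 8, 15, 9, 12, 14, 13, 11, 10, 18, 16, 17, 7] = (7 8 15 18)(10 12 13 11 14)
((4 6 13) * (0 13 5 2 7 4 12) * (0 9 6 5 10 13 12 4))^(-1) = (0 7 2 5 4 13 10 6 9 12)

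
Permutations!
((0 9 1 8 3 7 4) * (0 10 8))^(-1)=((0 9 1)(3 7 4 10 8))^(-1)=(0 1 9)(3 8 10 4 7)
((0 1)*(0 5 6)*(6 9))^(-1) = ((0 1 5 9 6))^(-1) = (0 6 9 5 1)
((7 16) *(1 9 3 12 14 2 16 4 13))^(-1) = ((1 9 3 12 14 2 16 7 4 13))^(-1) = (1 13 4 7 16 2 14 12 3 9)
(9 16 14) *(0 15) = (0 15)(9 16 14) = [15, 1, 2, 3, 4, 5, 6, 7, 8, 16, 10, 11, 12, 13, 9, 0, 14]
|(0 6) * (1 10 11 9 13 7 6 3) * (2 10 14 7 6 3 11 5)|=|(0 11 9 13 6)(1 14 7 3)(2 10 5)|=60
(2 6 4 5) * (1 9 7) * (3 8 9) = [0, 3, 6, 8, 5, 2, 4, 1, 9, 7] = (1 3 8 9 7)(2 6 4 5)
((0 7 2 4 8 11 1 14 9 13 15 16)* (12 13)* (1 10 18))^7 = ((0 7 2 4 8 11 10 18 1 14 9 12 13 15 16))^7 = (0 18 16 10 15 11 13 8 12 4 9 2 14 7 1)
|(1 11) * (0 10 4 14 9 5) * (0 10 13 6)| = 30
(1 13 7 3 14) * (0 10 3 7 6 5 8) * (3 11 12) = (0 10 11 12 3 14 1 13 6 5 8) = [10, 13, 2, 14, 4, 8, 5, 7, 0, 9, 11, 12, 3, 6, 1]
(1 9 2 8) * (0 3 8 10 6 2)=(0 3 8 1 9)(2 10 6)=[3, 9, 10, 8, 4, 5, 2, 7, 1, 0, 6]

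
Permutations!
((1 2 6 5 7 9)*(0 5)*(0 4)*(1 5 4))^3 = (9)(0 4) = ((0 4)(1 2 6)(5 7 9))^3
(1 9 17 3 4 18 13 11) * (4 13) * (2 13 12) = (1 9 17 3 12 2 13 11)(4 18) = [0, 9, 13, 12, 18, 5, 6, 7, 8, 17, 10, 1, 2, 11, 14, 15, 16, 3, 4]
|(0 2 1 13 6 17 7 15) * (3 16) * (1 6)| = 6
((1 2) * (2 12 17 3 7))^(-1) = ((1 12 17 3 7 2))^(-1) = (1 2 7 3 17 12)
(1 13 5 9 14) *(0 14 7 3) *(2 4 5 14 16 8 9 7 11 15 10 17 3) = (0 16 8 9 11 15 10 17 3)(1 13 14)(2 4 5 7) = [16, 13, 4, 0, 5, 7, 6, 2, 9, 11, 17, 15, 12, 14, 1, 10, 8, 3]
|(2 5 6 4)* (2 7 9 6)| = 4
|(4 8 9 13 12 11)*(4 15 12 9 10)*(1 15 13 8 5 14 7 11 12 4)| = |(1 15 4 5 14 7 11 13 9 8 10)| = 11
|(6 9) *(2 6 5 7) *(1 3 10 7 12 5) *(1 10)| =10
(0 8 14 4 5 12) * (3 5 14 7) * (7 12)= (0 8 12)(3 5 7)(4 14)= [8, 1, 2, 5, 14, 7, 6, 3, 12, 9, 10, 11, 0, 13, 4]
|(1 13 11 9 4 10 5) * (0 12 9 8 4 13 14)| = 11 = |(0 12 9 13 11 8 4 10 5 1 14)|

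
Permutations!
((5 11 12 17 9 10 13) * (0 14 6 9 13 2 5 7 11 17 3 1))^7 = ((0 14 6 9 10 2 5 17 13 7 11 12 3 1))^7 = (0 17)(1 5)(2 3)(6 7)(9 11)(10 12)(13 14)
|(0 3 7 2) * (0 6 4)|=6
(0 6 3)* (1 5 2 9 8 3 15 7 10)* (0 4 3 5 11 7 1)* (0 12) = (0 6 15 1 11 7 10 12)(2 9 8 5)(3 4) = [6, 11, 9, 4, 3, 2, 15, 10, 5, 8, 12, 7, 0, 13, 14, 1]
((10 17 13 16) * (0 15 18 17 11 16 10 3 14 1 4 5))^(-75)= ((0 15 18 17 13 10 11 16 3 14 1 4 5))^(-75)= (0 17 11 14 5 18 10 3 4 15 13 16 1)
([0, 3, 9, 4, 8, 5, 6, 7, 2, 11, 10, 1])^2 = (1 4 2 11 3 8 9)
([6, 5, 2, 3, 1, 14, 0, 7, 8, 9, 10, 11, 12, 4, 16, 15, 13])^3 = (0 6)(1 16)(4 14)(5 13)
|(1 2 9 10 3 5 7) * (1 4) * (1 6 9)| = 14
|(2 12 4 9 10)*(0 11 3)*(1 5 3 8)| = 30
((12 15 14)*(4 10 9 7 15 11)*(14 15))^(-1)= (15)(4 11 12 14 7 9 10)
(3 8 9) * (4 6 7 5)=[0, 1, 2, 8, 6, 4, 7, 5, 9, 3]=(3 8 9)(4 6 7 5)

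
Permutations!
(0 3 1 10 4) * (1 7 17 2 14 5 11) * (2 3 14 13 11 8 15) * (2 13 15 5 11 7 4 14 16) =[16, 10, 15, 4, 0, 8, 6, 17, 5, 9, 14, 1, 12, 7, 11, 13, 2, 3] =(0 16 2 15 13 7 17 3 4)(1 10 14 11)(5 8)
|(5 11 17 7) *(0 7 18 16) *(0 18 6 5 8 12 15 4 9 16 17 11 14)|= |(0 7 8 12 15 4 9 16 18 17 6 5 14)|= 13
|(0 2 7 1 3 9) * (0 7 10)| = 12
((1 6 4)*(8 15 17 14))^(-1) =((1 6 4)(8 15 17 14))^(-1) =(1 4 6)(8 14 17 15)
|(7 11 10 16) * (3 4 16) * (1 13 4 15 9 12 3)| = |(1 13 4 16 7 11 10)(3 15 9 12)| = 28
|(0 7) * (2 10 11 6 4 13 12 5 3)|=18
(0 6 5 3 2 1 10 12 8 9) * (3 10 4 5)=(0 6 3 2 1 4 5 10 12 8 9)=[6, 4, 1, 2, 5, 10, 3, 7, 9, 0, 12, 11, 8]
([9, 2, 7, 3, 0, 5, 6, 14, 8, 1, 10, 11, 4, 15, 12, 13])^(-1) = (0 4 12 14 7 2 1 9)(13 15)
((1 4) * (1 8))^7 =(1 4 8)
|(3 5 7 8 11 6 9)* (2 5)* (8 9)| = 15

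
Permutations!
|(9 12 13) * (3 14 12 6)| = 6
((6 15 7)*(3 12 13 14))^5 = (3 12 13 14)(6 7 15)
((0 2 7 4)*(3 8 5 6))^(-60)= ((0 2 7 4)(3 8 5 6))^(-60)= (8)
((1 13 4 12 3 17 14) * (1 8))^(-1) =((1 13 4 12 3 17 14 8))^(-1) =(1 8 14 17 3 12 4 13)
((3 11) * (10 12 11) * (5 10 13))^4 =(3 12 5)(10 13 11)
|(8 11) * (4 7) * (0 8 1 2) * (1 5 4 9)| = |(0 8 11 5 4 7 9 1 2)| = 9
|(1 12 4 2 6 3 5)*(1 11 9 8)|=10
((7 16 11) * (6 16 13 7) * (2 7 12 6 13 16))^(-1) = (2 6 12 13 11 16 7) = ((2 7 16 11 13 12 6))^(-1)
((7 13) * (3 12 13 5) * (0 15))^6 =(15)(3 12 13 7 5)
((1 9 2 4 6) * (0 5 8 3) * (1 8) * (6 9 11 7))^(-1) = ((0 5 1 11 7 6 8 3)(2 4 9))^(-1) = (0 3 8 6 7 11 1 5)(2 9 4)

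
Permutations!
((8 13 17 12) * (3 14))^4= ((3 14)(8 13 17 12))^4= (17)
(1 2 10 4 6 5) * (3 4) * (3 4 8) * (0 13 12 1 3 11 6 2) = (0 13 12 1)(2 10 4)(3 8 11 6 5) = [13, 0, 10, 8, 2, 3, 5, 7, 11, 9, 4, 6, 1, 12]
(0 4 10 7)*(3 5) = (0 4 10 7)(3 5) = [4, 1, 2, 5, 10, 3, 6, 0, 8, 9, 7]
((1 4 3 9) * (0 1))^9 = ((0 1 4 3 9))^9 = (0 9 3 4 1)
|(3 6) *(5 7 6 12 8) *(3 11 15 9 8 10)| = 21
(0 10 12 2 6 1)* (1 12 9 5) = (0 10 9 5 1)(2 6 12) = [10, 0, 6, 3, 4, 1, 12, 7, 8, 5, 9, 11, 2]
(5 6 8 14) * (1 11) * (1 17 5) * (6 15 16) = (1 11 17 5 15 16 6 8 14) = [0, 11, 2, 3, 4, 15, 8, 7, 14, 9, 10, 17, 12, 13, 1, 16, 6, 5]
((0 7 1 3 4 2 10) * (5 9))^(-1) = (0 10 2 4 3 1 7)(5 9)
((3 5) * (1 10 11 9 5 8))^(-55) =(1 10 11 9 5 3 8)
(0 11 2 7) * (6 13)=(0 11 2 7)(6 13)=[11, 1, 7, 3, 4, 5, 13, 0, 8, 9, 10, 2, 12, 6]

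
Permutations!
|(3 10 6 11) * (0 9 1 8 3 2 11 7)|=|(0 9 1 8 3 10 6 7)(2 11)|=8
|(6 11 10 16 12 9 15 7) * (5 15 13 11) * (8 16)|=|(5 15 7 6)(8 16 12 9 13 11 10)|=28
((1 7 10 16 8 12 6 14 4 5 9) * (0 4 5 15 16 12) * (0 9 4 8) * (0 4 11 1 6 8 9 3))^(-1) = (0 3 8 12 10 7 1 11 5 14 6 9)(4 16 15)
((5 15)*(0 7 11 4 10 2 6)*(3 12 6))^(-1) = ((0 7 11 4 10 2 3 12 6)(5 15))^(-1) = (0 6 12 3 2 10 4 11 7)(5 15)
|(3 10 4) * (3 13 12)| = |(3 10 4 13 12)| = 5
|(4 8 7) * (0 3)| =6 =|(0 3)(4 8 7)|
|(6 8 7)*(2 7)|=4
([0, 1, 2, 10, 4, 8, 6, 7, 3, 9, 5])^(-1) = (3 8 5 10)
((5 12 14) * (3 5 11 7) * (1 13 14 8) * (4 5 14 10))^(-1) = (1 8 12 5 4 10 13)(3 7 11 14)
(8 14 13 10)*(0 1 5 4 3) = [1, 5, 2, 0, 3, 4, 6, 7, 14, 9, 8, 11, 12, 10, 13] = (0 1 5 4 3)(8 14 13 10)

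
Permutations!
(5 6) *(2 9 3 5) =(2 9 3 5 6) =[0, 1, 9, 5, 4, 6, 2, 7, 8, 3]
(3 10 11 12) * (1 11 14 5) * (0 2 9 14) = (0 2 9 14 5 1 11 12 3 10) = [2, 11, 9, 10, 4, 1, 6, 7, 8, 14, 0, 12, 3, 13, 5]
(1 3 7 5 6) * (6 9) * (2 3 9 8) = (1 9 6)(2 3 7 5 8) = [0, 9, 3, 7, 4, 8, 1, 5, 2, 6]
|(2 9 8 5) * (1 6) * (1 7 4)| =|(1 6 7 4)(2 9 8 5)| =4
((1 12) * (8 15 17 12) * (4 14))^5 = ((1 8 15 17 12)(4 14))^5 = (17)(4 14)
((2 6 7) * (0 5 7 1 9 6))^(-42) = ((0 5 7 2)(1 9 6))^(-42) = (9)(0 7)(2 5)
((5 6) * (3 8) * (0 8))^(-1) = ((0 8 3)(5 6))^(-1) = (0 3 8)(5 6)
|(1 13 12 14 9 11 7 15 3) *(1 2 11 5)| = 30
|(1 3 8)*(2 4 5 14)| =12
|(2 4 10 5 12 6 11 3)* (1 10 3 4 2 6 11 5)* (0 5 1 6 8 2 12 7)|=6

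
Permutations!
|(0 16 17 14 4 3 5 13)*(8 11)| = 8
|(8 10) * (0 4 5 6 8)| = |(0 4 5 6 8 10)| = 6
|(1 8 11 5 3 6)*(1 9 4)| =8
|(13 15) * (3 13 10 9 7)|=6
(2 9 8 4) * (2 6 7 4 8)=(2 9)(4 6 7)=[0, 1, 9, 3, 6, 5, 7, 4, 8, 2]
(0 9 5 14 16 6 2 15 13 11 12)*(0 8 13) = [9, 1, 15, 3, 4, 14, 2, 7, 13, 5, 10, 12, 8, 11, 16, 0, 6] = (0 9 5 14 16 6 2 15)(8 13 11 12)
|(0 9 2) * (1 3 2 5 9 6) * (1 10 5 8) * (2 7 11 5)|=28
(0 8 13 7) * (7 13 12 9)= (13)(0 8 12 9 7)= [8, 1, 2, 3, 4, 5, 6, 0, 12, 7, 10, 11, 9, 13]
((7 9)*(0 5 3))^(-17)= ((0 5 3)(7 9))^(-17)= (0 5 3)(7 9)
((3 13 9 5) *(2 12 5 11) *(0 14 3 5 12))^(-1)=(0 2 11 9 13 3 14)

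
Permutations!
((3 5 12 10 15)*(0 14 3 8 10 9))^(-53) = (0 14 3 5 12 9)(8 10 15)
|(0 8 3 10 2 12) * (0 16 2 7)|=|(0 8 3 10 7)(2 12 16)|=15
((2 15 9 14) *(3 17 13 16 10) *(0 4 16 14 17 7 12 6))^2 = (0 16 3 12)(2 9 13)(4 10 7 6)(14 15 17)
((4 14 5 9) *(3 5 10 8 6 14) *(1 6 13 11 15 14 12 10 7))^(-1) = ((1 6 12 10 8 13 11 15 14 7)(3 5 9 4))^(-1) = (1 7 14 15 11 13 8 10 12 6)(3 4 9 5)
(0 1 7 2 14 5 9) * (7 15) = [1, 15, 14, 3, 4, 9, 6, 2, 8, 0, 10, 11, 12, 13, 5, 7] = (0 1 15 7 2 14 5 9)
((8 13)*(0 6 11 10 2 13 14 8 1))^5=(0 13 10 6 1 2 11)(8 14)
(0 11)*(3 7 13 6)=[11, 1, 2, 7, 4, 5, 3, 13, 8, 9, 10, 0, 12, 6]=(0 11)(3 7 13 6)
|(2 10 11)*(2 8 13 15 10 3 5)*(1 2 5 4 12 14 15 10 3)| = 20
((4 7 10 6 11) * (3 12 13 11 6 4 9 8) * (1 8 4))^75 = ((1 8 3 12 13 11 9 4 7 10))^75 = (1 11)(3 4)(7 12)(8 9)(10 13)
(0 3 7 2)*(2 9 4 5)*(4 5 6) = (0 3 7 9 5 2)(4 6) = [3, 1, 0, 7, 6, 2, 4, 9, 8, 5]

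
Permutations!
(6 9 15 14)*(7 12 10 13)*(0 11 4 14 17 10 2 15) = [11, 1, 15, 3, 14, 5, 9, 12, 8, 0, 13, 4, 2, 7, 6, 17, 16, 10] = (0 11 4 14 6 9)(2 15 17 10 13 7 12)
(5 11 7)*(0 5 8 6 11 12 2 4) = [5, 1, 4, 3, 0, 12, 11, 8, 6, 9, 10, 7, 2] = (0 5 12 2 4)(6 11 7 8)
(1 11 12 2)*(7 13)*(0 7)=(0 7 13)(1 11 12 2)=[7, 11, 1, 3, 4, 5, 6, 13, 8, 9, 10, 12, 2, 0]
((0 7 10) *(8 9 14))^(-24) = (14)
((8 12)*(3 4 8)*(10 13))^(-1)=((3 4 8 12)(10 13))^(-1)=(3 12 8 4)(10 13)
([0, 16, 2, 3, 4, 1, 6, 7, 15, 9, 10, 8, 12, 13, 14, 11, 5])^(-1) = (1 5 16)(8 11 15)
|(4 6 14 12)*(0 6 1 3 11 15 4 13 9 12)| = |(0 6 14)(1 3 11 15 4)(9 12 13)| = 15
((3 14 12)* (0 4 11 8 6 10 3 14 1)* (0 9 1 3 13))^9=((0 4 11 8 6 10 13)(1 9)(12 14))^9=(0 11 6 13 4 8 10)(1 9)(12 14)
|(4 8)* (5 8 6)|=|(4 6 5 8)|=4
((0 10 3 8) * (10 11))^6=((0 11 10 3 8))^6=(0 11 10 3 8)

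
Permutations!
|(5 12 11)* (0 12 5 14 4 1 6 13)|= 8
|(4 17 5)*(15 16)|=6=|(4 17 5)(15 16)|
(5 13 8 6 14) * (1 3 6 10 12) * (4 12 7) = (1 3 6 14 5 13 8 10 7 4 12) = [0, 3, 2, 6, 12, 13, 14, 4, 10, 9, 7, 11, 1, 8, 5]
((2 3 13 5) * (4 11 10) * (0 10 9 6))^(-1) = ((0 10 4 11 9 6)(2 3 13 5))^(-1) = (0 6 9 11 4 10)(2 5 13 3)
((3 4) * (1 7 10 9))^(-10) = ((1 7 10 9)(3 4))^(-10) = (1 10)(7 9)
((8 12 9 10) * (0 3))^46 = (8 9)(10 12)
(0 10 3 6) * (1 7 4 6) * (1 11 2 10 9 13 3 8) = (0 9 13 3 11 2 10 8 1 7 4 6) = [9, 7, 10, 11, 6, 5, 0, 4, 1, 13, 8, 2, 12, 3]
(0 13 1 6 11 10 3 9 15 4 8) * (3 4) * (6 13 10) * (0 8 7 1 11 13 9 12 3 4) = (0 10)(1 9 15 4 7)(3 12)(6 13 11) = [10, 9, 2, 12, 7, 5, 13, 1, 8, 15, 0, 6, 3, 11, 14, 4]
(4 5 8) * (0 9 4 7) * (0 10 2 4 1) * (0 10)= (0 9 1 10 2 4 5 8 7)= [9, 10, 4, 3, 5, 8, 6, 0, 7, 1, 2]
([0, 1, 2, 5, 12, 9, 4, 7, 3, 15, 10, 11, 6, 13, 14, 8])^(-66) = [0, 1, 2, 8, 4, 3, 6, 7, 15, 5, 10, 11, 12, 13, 14, 9]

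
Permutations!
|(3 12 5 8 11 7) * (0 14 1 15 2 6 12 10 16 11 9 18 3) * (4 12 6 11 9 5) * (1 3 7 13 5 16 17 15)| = |(0 14 3 10 17 15 2 11 13 5 8 16 9 18 7)(4 12)| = 30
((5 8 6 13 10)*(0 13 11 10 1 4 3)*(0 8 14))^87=((0 13 1 4 3 8 6 11 10 5 14))^87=(0 14 5 10 11 6 8 3 4 1 13)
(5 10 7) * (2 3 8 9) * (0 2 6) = (0 2 3 8 9 6)(5 10 7) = [2, 1, 3, 8, 4, 10, 0, 5, 9, 6, 7]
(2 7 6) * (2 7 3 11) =(2 3 11)(6 7) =[0, 1, 3, 11, 4, 5, 7, 6, 8, 9, 10, 2]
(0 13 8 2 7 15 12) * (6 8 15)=(0 13 15 12)(2 7 6 8)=[13, 1, 7, 3, 4, 5, 8, 6, 2, 9, 10, 11, 0, 15, 14, 12]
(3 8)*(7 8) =[0, 1, 2, 7, 4, 5, 6, 8, 3] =(3 7 8)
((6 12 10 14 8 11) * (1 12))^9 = (1 10 8 6 12 14 11)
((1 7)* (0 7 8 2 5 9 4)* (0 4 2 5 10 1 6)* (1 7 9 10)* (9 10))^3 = (0 6 7 10)(1 9 8 2 5)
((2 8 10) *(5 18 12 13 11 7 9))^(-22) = (2 10 8)(5 9 7 11 13 12 18) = ((2 8 10)(5 18 12 13 11 7 9))^(-22)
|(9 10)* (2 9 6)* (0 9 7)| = |(0 9 10 6 2 7)| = 6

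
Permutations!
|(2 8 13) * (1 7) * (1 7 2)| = 4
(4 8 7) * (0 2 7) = (0 2 7 4 8) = [2, 1, 7, 3, 8, 5, 6, 4, 0]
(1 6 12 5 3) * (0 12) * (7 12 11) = [11, 6, 2, 1, 4, 3, 0, 12, 8, 9, 10, 7, 5] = (0 11 7 12 5 3 1 6)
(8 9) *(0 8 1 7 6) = (0 8 9 1 7 6) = [8, 7, 2, 3, 4, 5, 0, 6, 9, 1]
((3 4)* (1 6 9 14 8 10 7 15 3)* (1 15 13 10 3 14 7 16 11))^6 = (1 16 13 9)(3 4 15 14 8)(6 11 10 7) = ((1 6 9 7 13 10 16 11)(3 4 15 14 8))^6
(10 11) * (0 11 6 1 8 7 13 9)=(0 11 10 6 1 8 7 13 9)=[11, 8, 2, 3, 4, 5, 1, 13, 7, 0, 6, 10, 12, 9]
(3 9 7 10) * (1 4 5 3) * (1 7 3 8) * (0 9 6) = (0 9 3 6)(1 4 5 8)(7 10) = [9, 4, 2, 6, 5, 8, 0, 10, 1, 3, 7]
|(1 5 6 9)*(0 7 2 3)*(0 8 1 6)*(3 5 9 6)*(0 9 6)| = 9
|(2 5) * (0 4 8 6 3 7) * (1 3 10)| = 8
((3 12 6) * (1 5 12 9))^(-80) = (1 3 12)(5 9 6)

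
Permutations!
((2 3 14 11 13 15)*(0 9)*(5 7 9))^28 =(2 13 14)(3 15 11)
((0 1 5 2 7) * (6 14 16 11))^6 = (0 1 5 2 7)(6 16)(11 14)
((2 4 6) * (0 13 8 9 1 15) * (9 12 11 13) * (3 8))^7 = ((0 9 1 15)(2 4 6)(3 8 12 11 13))^7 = (0 15 1 9)(2 4 6)(3 12 13 8 11)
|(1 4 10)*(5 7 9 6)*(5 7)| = 3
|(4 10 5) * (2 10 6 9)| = 6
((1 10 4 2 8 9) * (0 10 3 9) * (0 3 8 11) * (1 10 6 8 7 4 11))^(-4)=(0 3 11 8 10 6 9)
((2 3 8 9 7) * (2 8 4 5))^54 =(9)(2 4)(3 5)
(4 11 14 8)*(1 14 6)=(1 14 8 4 11 6)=[0, 14, 2, 3, 11, 5, 1, 7, 4, 9, 10, 6, 12, 13, 8]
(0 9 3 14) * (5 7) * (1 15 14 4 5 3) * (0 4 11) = (0 9 1 15 14 4 5 7 3 11) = [9, 15, 2, 11, 5, 7, 6, 3, 8, 1, 10, 0, 12, 13, 4, 14]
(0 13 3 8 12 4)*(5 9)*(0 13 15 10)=(0 15 10)(3 8 12 4 13)(5 9)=[15, 1, 2, 8, 13, 9, 6, 7, 12, 5, 0, 11, 4, 3, 14, 10]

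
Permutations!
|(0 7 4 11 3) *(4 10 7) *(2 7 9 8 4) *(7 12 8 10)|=|(0 2 12 8 4 11 3)(9 10)|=14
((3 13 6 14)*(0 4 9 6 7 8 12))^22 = (0 9 14 13 8)(3 7 12 4 6)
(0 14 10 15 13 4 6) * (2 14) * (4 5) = (0 2 14 10 15 13 5 4 6) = [2, 1, 14, 3, 6, 4, 0, 7, 8, 9, 15, 11, 12, 5, 10, 13]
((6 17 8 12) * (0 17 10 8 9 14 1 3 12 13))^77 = ((0 17 9 14 1 3 12 6 10 8 13))^77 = (17)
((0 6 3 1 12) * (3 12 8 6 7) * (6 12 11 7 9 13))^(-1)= (0 12 8 1 3 7 11 6 13 9)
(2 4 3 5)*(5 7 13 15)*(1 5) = (1 5 2 4 3 7 13 15) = [0, 5, 4, 7, 3, 2, 6, 13, 8, 9, 10, 11, 12, 15, 14, 1]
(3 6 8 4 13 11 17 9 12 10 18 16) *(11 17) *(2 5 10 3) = (2 5 10 18 16)(3 6 8 4 13 17 9 12) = [0, 1, 5, 6, 13, 10, 8, 7, 4, 12, 18, 11, 3, 17, 14, 15, 2, 9, 16]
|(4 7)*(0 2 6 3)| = 4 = |(0 2 6 3)(4 7)|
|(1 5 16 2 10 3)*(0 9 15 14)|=12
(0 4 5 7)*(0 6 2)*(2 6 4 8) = [8, 1, 0, 3, 5, 7, 6, 4, 2] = (0 8 2)(4 5 7)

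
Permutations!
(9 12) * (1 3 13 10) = (1 3 13 10)(9 12) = [0, 3, 2, 13, 4, 5, 6, 7, 8, 12, 1, 11, 9, 10]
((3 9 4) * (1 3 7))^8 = (1 4 3 7 9)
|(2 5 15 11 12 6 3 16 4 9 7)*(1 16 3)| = 11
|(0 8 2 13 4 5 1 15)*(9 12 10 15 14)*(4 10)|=6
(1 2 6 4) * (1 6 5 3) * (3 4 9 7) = (1 2 5 4 6 9 7 3) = [0, 2, 5, 1, 6, 4, 9, 3, 8, 7]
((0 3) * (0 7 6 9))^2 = ((0 3 7 6 9))^2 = (0 7 9 3 6)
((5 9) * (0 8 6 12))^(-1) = ((0 8 6 12)(5 9))^(-1) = (0 12 6 8)(5 9)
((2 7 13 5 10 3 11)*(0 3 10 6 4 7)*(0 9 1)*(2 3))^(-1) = (0 1 9 2)(3 11)(4 6 5 13 7)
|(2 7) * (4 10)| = |(2 7)(4 10)| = 2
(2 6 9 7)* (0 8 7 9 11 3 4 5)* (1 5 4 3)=(0 8 7 2 6 11 1 5)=[8, 5, 6, 3, 4, 0, 11, 2, 7, 9, 10, 1]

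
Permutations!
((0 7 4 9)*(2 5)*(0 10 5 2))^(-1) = (0 5 10 9 4 7)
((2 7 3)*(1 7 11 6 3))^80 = ((1 7)(2 11 6 3))^80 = (11)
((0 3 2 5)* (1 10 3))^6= ((0 1 10 3 2 5))^6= (10)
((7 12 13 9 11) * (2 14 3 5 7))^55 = ((2 14 3 5 7 12 13 9 11))^55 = (2 14 3 5 7 12 13 9 11)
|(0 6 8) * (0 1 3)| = |(0 6 8 1 3)| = 5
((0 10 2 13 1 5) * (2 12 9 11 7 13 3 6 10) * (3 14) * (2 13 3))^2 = (14)(0 1)(3 10 9 7 6 12 11)(5 13)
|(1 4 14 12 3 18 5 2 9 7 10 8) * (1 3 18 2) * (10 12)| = 12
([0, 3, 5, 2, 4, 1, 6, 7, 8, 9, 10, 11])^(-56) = [0, 1, 2, 3, 4, 5, 6, 7, 8, 9, 10, 11]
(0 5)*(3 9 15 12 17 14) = (0 5)(3 9 15 12 17 14) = [5, 1, 2, 9, 4, 0, 6, 7, 8, 15, 10, 11, 17, 13, 3, 12, 16, 14]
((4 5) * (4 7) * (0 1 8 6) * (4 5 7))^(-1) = ((0 1 8 6)(4 7 5))^(-1) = (0 6 8 1)(4 5 7)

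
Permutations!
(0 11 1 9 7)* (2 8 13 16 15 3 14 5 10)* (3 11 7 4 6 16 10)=(0 7)(1 9 4 6 16 15 11)(2 8 13 10)(3 14 5)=[7, 9, 8, 14, 6, 3, 16, 0, 13, 4, 2, 1, 12, 10, 5, 11, 15]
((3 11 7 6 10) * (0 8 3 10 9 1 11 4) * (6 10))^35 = (0 4 3 8)(1 9 6 10 7 11)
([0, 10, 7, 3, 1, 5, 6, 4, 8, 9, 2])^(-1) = (1 4 7 2 10)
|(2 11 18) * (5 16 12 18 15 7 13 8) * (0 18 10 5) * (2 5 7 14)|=|(0 18 5 16 12 10 7 13 8)(2 11 15 14)|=36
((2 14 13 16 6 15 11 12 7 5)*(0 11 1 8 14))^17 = (0 2 5 7 12 11)(1 13 15 14 6 8 16)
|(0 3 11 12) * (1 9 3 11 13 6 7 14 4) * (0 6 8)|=12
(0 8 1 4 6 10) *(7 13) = [8, 4, 2, 3, 6, 5, 10, 13, 1, 9, 0, 11, 12, 7] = (0 8 1 4 6 10)(7 13)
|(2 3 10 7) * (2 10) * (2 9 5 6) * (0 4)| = 10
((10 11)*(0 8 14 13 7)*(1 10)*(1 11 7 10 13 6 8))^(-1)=(0 7 10 13 1)(6 14 8)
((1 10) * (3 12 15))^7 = ((1 10)(3 12 15))^7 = (1 10)(3 12 15)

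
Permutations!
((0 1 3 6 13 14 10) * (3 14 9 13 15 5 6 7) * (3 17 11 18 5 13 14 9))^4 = (0 10 14 9 1)(3 18 13 11 15 17 6 7 5)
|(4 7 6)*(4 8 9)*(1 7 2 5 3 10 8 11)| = 28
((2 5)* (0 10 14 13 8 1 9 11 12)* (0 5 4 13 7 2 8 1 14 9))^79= ((0 10 9 11 12 5 8 14 7 2 4 13 1))^79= (0 10 9 11 12 5 8 14 7 2 4 13 1)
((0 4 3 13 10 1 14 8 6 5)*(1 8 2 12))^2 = ((0 4 3 13 10 8 6 5)(1 14 2 12))^2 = (0 3 10 6)(1 2)(4 13 8 5)(12 14)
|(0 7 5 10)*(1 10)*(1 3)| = 6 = |(0 7 5 3 1 10)|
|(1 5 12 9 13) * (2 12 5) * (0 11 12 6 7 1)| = 20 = |(0 11 12 9 13)(1 2 6 7)|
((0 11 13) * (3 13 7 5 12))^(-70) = (13)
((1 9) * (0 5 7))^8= (9)(0 7 5)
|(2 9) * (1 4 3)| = |(1 4 3)(2 9)| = 6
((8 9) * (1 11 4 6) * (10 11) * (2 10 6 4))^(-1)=(1 6)(2 11 10)(8 9)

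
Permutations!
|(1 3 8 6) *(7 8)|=|(1 3 7 8 6)|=5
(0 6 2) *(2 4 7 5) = [6, 1, 0, 3, 7, 2, 4, 5] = (0 6 4 7 5 2)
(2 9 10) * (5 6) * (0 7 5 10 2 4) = (0 7 5 6 10 4)(2 9) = [7, 1, 9, 3, 0, 6, 10, 5, 8, 2, 4]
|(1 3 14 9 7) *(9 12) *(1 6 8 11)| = 9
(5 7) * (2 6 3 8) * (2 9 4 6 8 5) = (2 8 9 4 6 3 5 7) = [0, 1, 8, 5, 6, 7, 3, 2, 9, 4]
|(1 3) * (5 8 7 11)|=|(1 3)(5 8 7 11)|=4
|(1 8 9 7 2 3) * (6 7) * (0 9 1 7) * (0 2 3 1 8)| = |(0 9 6 2 1)(3 7)| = 10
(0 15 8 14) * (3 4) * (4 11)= (0 15 8 14)(3 11 4)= [15, 1, 2, 11, 3, 5, 6, 7, 14, 9, 10, 4, 12, 13, 0, 8]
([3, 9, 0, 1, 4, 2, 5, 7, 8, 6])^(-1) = (0 2 5 6 9 1 3)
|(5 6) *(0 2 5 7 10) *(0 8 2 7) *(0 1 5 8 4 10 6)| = 10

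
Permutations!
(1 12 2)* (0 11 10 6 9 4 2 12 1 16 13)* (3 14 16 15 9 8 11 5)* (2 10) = [5, 1, 15, 14, 10, 3, 8, 7, 11, 4, 6, 2, 12, 0, 16, 9, 13] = (0 5 3 14 16 13)(2 15 9 4 10 6 8 11)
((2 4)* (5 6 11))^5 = (2 4)(5 11 6)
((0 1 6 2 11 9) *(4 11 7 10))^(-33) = (0 2 4)(1 7 11)(6 10 9)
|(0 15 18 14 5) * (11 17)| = 10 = |(0 15 18 14 5)(11 17)|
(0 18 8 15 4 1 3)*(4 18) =[4, 3, 2, 0, 1, 5, 6, 7, 15, 9, 10, 11, 12, 13, 14, 18, 16, 17, 8] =(0 4 1 3)(8 15 18)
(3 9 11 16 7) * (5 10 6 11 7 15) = [0, 1, 2, 9, 4, 10, 11, 3, 8, 7, 6, 16, 12, 13, 14, 5, 15] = (3 9 7)(5 10 6 11 16 15)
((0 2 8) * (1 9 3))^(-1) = (0 8 2)(1 3 9)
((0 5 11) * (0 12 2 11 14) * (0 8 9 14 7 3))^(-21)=(14)(0 3 7 5)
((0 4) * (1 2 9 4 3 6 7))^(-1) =(0 4 9 2 1 7 6 3)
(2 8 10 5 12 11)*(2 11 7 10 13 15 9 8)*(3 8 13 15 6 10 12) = (3 8 15 9 13 6 10 5)(7 12) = [0, 1, 2, 8, 4, 3, 10, 12, 15, 13, 5, 11, 7, 6, 14, 9]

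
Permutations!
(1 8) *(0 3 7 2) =[3, 8, 0, 7, 4, 5, 6, 2, 1] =(0 3 7 2)(1 8)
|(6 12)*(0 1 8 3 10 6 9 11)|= 9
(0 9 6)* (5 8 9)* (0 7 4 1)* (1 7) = (0 5 8 9 6 1)(4 7) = [5, 0, 2, 3, 7, 8, 1, 4, 9, 6]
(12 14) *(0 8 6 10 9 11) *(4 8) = (0 4 8 6 10 9 11)(12 14) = [4, 1, 2, 3, 8, 5, 10, 7, 6, 11, 9, 0, 14, 13, 12]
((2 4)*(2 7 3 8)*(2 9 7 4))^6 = (3 9)(7 8)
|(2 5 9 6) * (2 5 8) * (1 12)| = |(1 12)(2 8)(5 9 6)| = 6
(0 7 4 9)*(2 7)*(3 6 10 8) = (0 2 7 4 9)(3 6 10 8) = [2, 1, 7, 6, 9, 5, 10, 4, 3, 0, 8]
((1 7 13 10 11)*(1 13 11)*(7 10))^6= (13)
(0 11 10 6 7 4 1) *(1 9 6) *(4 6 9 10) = (0 11 4 10 1)(6 7) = [11, 0, 2, 3, 10, 5, 7, 6, 8, 9, 1, 4]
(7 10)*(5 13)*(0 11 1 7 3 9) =[11, 7, 2, 9, 4, 13, 6, 10, 8, 0, 3, 1, 12, 5] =(0 11 1 7 10 3 9)(5 13)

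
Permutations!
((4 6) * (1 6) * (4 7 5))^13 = (1 5 6 4 7)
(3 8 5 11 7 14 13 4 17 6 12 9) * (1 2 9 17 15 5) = [0, 2, 9, 8, 15, 11, 12, 14, 1, 3, 10, 7, 17, 4, 13, 5, 16, 6] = (1 2 9 3 8)(4 15 5 11 7 14 13)(6 12 17)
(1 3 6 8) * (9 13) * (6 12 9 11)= (1 3 12 9 13 11 6 8)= [0, 3, 2, 12, 4, 5, 8, 7, 1, 13, 10, 6, 9, 11]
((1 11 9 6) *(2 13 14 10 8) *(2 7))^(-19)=((1 11 9 6)(2 13 14 10 8 7))^(-19)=(1 11 9 6)(2 7 8 10 14 13)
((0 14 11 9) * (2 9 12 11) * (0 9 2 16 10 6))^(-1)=(0 6 10 16 14)(11 12)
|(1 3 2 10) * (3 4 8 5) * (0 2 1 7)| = 20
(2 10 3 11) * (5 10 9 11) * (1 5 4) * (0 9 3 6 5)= (0 9 11 2 3 4 1)(5 10 6)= [9, 0, 3, 4, 1, 10, 5, 7, 8, 11, 6, 2]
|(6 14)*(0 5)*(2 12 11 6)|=10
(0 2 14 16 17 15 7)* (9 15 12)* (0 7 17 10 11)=[2, 1, 14, 3, 4, 5, 6, 7, 8, 15, 11, 0, 9, 13, 16, 17, 10, 12]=(0 2 14 16 10 11)(9 15 17 12)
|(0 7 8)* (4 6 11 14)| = |(0 7 8)(4 6 11 14)| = 12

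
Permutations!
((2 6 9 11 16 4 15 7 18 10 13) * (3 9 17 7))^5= (2 10 7 6 13 18 17)(3 15 4 16 11 9)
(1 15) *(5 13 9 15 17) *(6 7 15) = (1 17 5 13 9 6 7 15) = [0, 17, 2, 3, 4, 13, 7, 15, 8, 6, 10, 11, 12, 9, 14, 1, 16, 5]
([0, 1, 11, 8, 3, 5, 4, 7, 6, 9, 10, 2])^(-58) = [0, 1, 2, 6, 8, 5, 3, 7, 4, 9, 10, 11]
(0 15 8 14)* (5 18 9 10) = (0 15 8 14)(5 18 9 10) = [15, 1, 2, 3, 4, 18, 6, 7, 14, 10, 5, 11, 12, 13, 0, 8, 16, 17, 9]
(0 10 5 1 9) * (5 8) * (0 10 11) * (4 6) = (0 11)(1 9 10 8 5)(4 6) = [11, 9, 2, 3, 6, 1, 4, 7, 5, 10, 8, 0]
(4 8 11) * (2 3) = (2 3)(4 8 11) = [0, 1, 3, 2, 8, 5, 6, 7, 11, 9, 10, 4]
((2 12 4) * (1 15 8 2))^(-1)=((1 15 8 2 12 4))^(-1)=(1 4 12 2 8 15)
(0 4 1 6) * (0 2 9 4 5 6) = [5, 0, 9, 3, 1, 6, 2, 7, 8, 4] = (0 5 6 2 9 4 1)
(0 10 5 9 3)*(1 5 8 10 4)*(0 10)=(0 4 1 5 9 3 10 8)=[4, 5, 2, 10, 1, 9, 6, 7, 0, 3, 8]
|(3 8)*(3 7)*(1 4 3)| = 5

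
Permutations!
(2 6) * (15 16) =(2 6)(15 16) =[0, 1, 6, 3, 4, 5, 2, 7, 8, 9, 10, 11, 12, 13, 14, 16, 15]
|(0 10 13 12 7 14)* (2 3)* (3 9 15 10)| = |(0 3 2 9 15 10 13 12 7 14)| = 10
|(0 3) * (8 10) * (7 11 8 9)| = |(0 3)(7 11 8 10 9)| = 10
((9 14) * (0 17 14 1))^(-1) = (0 1 9 14 17)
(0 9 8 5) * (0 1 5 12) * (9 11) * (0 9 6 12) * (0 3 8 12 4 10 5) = (0 11 6 4 10 5 1)(3 8)(9 12) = [11, 0, 2, 8, 10, 1, 4, 7, 3, 12, 5, 6, 9]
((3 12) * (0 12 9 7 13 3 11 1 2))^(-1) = (0 2 1 11 12)(3 13 7 9)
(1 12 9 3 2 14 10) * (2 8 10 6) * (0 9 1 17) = [9, 12, 14, 8, 4, 5, 2, 7, 10, 3, 17, 11, 1, 13, 6, 15, 16, 0] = (0 9 3 8 10 17)(1 12)(2 14 6)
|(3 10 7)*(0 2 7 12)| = |(0 2 7 3 10 12)| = 6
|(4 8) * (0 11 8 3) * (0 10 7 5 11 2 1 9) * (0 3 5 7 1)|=4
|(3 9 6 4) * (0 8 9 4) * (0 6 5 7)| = 10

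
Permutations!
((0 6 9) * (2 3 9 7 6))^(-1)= (0 9 3 2)(6 7)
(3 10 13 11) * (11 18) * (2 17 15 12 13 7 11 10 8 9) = [0, 1, 17, 8, 4, 5, 6, 11, 9, 2, 7, 3, 13, 18, 14, 12, 16, 15, 10] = (2 17 15 12 13 18 10 7 11 3 8 9)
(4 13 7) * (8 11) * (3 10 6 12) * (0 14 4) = [14, 1, 2, 10, 13, 5, 12, 0, 11, 9, 6, 8, 3, 7, 4] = (0 14 4 13 7)(3 10 6 12)(8 11)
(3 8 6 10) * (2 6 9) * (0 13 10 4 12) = (0 13 10 3 8 9 2 6 4 12) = [13, 1, 6, 8, 12, 5, 4, 7, 9, 2, 3, 11, 0, 10]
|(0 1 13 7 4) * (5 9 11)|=15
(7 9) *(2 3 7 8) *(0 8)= (0 8 2 3 7 9)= [8, 1, 3, 7, 4, 5, 6, 9, 2, 0]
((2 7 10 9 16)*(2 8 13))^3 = ((2 7 10 9 16 8 13))^3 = (2 9 13 10 8 7 16)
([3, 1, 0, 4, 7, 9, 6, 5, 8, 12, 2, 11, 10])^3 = [7, 1, 4, 5, 9, 10, 6, 12, 8, 2, 3, 11, 0]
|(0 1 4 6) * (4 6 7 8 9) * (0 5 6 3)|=|(0 1 3)(4 7 8 9)(5 6)|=12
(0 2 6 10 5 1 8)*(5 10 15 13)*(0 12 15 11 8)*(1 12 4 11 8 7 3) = [2, 0, 6, 1, 11, 12, 8, 3, 4, 9, 10, 7, 15, 5, 14, 13] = (0 2 6 8 4 11 7 3 1)(5 12 15 13)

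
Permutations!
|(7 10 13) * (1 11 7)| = 5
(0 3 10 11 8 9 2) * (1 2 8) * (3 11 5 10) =(0 11 1 2)(5 10)(8 9) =[11, 2, 0, 3, 4, 10, 6, 7, 9, 8, 5, 1]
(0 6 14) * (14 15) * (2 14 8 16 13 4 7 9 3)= [6, 1, 14, 2, 7, 5, 15, 9, 16, 3, 10, 11, 12, 4, 0, 8, 13]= (0 6 15 8 16 13 4 7 9 3 2 14)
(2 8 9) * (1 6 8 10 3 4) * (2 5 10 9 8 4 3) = [0, 6, 9, 3, 1, 10, 4, 7, 8, 5, 2] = (1 6 4)(2 9 5 10)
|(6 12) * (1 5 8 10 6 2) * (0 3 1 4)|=|(0 3 1 5 8 10 6 12 2 4)|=10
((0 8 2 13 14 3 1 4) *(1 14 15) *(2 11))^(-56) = ((0 8 11 2 13 15 1 4)(3 14))^(-56) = (15)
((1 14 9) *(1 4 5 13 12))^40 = ((1 14 9 4 5 13 12))^40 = (1 13 4 14 12 5 9)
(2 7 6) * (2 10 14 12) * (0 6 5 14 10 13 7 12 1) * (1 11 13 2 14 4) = (0 6 2 12 14 11 13 7 5 4 1) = [6, 0, 12, 3, 1, 4, 2, 5, 8, 9, 10, 13, 14, 7, 11]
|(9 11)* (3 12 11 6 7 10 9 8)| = 4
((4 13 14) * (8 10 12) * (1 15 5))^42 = (15)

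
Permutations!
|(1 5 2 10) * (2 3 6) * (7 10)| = |(1 5 3 6 2 7 10)| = 7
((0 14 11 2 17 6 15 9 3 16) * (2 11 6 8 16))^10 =(17)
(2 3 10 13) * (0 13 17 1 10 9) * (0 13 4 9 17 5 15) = (0 4 9 13 2 3 17 1 10 5 15) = [4, 10, 3, 17, 9, 15, 6, 7, 8, 13, 5, 11, 12, 2, 14, 0, 16, 1]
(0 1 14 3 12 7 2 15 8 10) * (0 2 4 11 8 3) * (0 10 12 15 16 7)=(0 1 14 10 2 16 7 4 11 8 12)(3 15)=[1, 14, 16, 15, 11, 5, 6, 4, 12, 9, 2, 8, 0, 13, 10, 3, 7]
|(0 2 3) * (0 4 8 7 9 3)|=10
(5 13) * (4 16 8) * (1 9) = [0, 9, 2, 3, 16, 13, 6, 7, 4, 1, 10, 11, 12, 5, 14, 15, 8] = (1 9)(4 16 8)(5 13)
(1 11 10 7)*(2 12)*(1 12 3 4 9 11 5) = (1 5)(2 3 4 9 11 10 7 12) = [0, 5, 3, 4, 9, 1, 6, 12, 8, 11, 7, 10, 2]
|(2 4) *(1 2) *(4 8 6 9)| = 6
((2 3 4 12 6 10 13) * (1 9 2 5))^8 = ((1 9 2 3 4 12 6 10 13 5))^8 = (1 13 6 4 2)(3 9 5 10 12)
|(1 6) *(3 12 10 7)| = |(1 6)(3 12 10 7)| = 4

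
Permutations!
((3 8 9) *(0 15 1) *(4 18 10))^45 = (18)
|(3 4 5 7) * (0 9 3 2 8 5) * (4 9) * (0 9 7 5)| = |(0 4 9 3 7 2 8)| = 7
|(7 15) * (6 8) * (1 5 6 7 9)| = |(1 5 6 8 7 15 9)| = 7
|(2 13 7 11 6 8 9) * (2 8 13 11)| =|(2 11 6 13 7)(8 9)| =10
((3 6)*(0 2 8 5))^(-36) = ((0 2 8 5)(3 6))^(-36) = (8)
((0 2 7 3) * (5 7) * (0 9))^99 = ((0 2 5 7 3 9))^99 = (0 7)(2 3)(5 9)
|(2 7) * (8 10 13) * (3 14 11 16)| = |(2 7)(3 14 11 16)(8 10 13)| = 12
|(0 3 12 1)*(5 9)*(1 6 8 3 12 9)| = 8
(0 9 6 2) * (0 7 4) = (0 9 6 2 7 4) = [9, 1, 7, 3, 0, 5, 2, 4, 8, 6]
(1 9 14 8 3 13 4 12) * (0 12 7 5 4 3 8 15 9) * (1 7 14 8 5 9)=(0 12 7 9 8 5 4 14 15 1)(3 13)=[12, 0, 2, 13, 14, 4, 6, 9, 5, 8, 10, 11, 7, 3, 15, 1]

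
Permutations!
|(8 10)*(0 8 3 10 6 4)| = 4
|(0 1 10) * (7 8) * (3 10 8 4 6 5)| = |(0 1 8 7 4 6 5 3 10)| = 9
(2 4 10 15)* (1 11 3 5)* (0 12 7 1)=(0 12 7 1 11 3 5)(2 4 10 15)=[12, 11, 4, 5, 10, 0, 6, 1, 8, 9, 15, 3, 7, 13, 14, 2]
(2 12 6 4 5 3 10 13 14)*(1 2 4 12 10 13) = (1 2 10)(3 13 14 4 5)(6 12) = [0, 2, 10, 13, 5, 3, 12, 7, 8, 9, 1, 11, 6, 14, 4]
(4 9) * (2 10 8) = (2 10 8)(4 9) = [0, 1, 10, 3, 9, 5, 6, 7, 2, 4, 8]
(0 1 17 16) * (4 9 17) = [1, 4, 2, 3, 9, 5, 6, 7, 8, 17, 10, 11, 12, 13, 14, 15, 0, 16] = (0 1 4 9 17 16)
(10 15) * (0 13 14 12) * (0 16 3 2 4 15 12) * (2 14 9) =(0 13 9 2 4 15 10 12 16 3 14) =[13, 1, 4, 14, 15, 5, 6, 7, 8, 2, 12, 11, 16, 9, 0, 10, 3]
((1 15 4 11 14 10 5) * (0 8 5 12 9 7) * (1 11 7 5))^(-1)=((0 8 1 15 4 7)(5 11 14 10 12 9))^(-1)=(0 7 4 15 1 8)(5 9 12 10 14 11)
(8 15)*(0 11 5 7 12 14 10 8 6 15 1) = (0 11 5 7 12 14 10 8 1)(6 15) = [11, 0, 2, 3, 4, 7, 15, 12, 1, 9, 8, 5, 14, 13, 10, 6]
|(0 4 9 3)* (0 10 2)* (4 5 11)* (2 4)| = 4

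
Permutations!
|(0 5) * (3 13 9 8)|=4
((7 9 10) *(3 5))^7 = (3 5)(7 9 10)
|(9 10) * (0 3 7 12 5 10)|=|(0 3 7 12 5 10 9)|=7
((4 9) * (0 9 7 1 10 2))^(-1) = (0 2 10 1 7 4 9)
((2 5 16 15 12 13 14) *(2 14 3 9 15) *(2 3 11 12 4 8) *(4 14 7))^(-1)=((2 5 16 3 9 15 14 7 4 8)(11 12 13))^(-1)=(2 8 4 7 14 15 9 3 16 5)(11 13 12)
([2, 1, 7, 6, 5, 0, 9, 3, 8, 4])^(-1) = [5, 1, 0, 7, 9, 4, 3, 2, 8, 6]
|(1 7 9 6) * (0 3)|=4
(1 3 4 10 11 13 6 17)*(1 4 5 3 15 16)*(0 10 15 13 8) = (0 10 11 8)(1 13 6 17 4 15 16)(3 5) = [10, 13, 2, 5, 15, 3, 17, 7, 0, 9, 11, 8, 12, 6, 14, 16, 1, 4]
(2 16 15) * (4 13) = [0, 1, 16, 3, 13, 5, 6, 7, 8, 9, 10, 11, 12, 4, 14, 2, 15] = (2 16 15)(4 13)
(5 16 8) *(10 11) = (5 16 8)(10 11) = [0, 1, 2, 3, 4, 16, 6, 7, 5, 9, 11, 10, 12, 13, 14, 15, 8]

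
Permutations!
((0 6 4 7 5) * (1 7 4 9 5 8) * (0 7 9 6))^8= (1 7 9 8 5)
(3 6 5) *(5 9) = (3 6 9 5) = [0, 1, 2, 6, 4, 3, 9, 7, 8, 5]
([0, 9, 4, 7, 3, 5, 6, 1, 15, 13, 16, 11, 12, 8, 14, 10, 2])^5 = [0, 10, 9, 8, 13, 5, 6, 15, 4, 16, 7, 11, 12, 2, 14, 3, 1]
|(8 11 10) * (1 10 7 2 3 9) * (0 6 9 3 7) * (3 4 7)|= |(0 6 9 1 10 8 11)(2 3 4 7)|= 28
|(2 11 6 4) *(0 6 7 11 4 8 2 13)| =6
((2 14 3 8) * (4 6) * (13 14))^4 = (2 8 3 14 13)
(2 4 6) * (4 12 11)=(2 12 11 4 6)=[0, 1, 12, 3, 6, 5, 2, 7, 8, 9, 10, 4, 11]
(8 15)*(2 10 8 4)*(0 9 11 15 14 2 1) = [9, 0, 10, 3, 1, 5, 6, 7, 14, 11, 8, 15, 12, 13, 2, 4] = (0 9 11 15 4 1)(2 10 8 14)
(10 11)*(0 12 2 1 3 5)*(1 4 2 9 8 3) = (0 12 9 8 3 5)(2 4)(10 11) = [12, 1, 4, 5, 2, 0, 6, 7, 3, 8, 11, 10, 9]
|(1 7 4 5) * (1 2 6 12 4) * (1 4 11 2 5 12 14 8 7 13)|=8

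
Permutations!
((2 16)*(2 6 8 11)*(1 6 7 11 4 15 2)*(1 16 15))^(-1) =(1 4 8 6)(2 15)(7 16 11)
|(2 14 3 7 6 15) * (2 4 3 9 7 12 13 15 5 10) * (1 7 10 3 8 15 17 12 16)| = 12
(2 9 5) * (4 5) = [0, 1, 9, 3, 5, 2, 6, 7, 8, 4] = (2 9 4 5)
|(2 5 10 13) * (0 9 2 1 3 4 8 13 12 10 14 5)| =|(0 9 2)(1 3 4 8 13)(5 14)(10 12)| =30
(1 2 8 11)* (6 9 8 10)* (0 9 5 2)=(0 9 8 11 1)(2 10 6 5)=[9, 0, 10, 3, 4, 2, 5, 7, 11, 8, 6, 1]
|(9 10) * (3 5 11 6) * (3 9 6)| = |(3 5 11)(6 9 10)| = 3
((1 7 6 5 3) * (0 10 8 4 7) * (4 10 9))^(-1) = (0 1 3 5 6 7 4 9)(8 10)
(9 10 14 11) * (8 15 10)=(8 15 10 14 11 9)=[0, 1, 2, 3, 4, 5, 6, 7, 15, 8, 14, 9, 12, 13, 11, 10]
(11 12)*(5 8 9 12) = (5 8 9 12 11) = [0, 1, 2, 3, 4, 8, 6, 7, 9, 12, 10, 5, 11]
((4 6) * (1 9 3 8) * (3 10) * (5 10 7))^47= (1 3 5 9 8 10 7)(4 6)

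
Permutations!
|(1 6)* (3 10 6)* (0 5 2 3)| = 7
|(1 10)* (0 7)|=|(0 7)(1 10)|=2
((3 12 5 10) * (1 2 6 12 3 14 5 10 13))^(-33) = (1 13 5 14 10 12 6 2)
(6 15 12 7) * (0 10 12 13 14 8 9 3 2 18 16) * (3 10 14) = (0 14 8 9 10 12 7 6 15 13 3 2 18 16) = [14, 1, 18, 2, 4, 5, 15, 6, 9, 10, 12, 11, 7, 3, 8, 13, 0, 17, 16]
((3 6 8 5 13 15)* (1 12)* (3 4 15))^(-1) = (1 12)(3 13 5 8 6)(4 15) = ((1 12)(3 6 8 5 13)(4 15))^(-1)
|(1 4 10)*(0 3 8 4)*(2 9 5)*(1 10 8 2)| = |(10)(0 3 2 9 5 1)(4 8)| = 6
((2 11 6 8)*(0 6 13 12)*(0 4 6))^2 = ((2 11 13 12 4 6 8))^2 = (2 13 4 8 11 12 6)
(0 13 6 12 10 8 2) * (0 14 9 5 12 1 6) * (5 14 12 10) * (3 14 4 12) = (0 13)(1 6)(2 3 14 9 4 12 5 10 8) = [13, 6, 3, 14, 12, 10, 1, 7, 2, 4, 8, 11, 5, 0, 9]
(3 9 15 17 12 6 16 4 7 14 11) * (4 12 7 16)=(3 9 15 17 7 14 11)(4 16 12 6)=[0, 1, 2, 9, 16, 5, 4, 14, 8, 15, 10, 3, 6, 13, 11, 17, 12, 7]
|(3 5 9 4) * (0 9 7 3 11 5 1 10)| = 9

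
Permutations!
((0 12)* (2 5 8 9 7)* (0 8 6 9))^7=(0 12 8)(2 6 7 5 9)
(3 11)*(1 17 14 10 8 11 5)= [0, 17, 2, 5, 4, 1, 6, 7, 11, 9, 8, 3, 12, 13, 10, 15, 16, 14]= (1 17 14 10 8 11 3 5)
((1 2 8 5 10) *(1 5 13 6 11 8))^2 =(6 8)(11 13)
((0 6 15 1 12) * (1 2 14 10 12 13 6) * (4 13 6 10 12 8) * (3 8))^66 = ((0 1 6 15 2 14 12)(3 8 4 13 10))^66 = (0 15 12 6 14 1 2)(3 8 4 13 10)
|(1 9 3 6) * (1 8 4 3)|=4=|(1 9)(3 6 8 4)|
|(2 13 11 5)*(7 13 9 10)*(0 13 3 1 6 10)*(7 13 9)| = |(0 9)(1 6 10 13 11 5 2 7 3)| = 18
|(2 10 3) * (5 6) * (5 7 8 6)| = |(2 10 3)(6 7 8)| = 3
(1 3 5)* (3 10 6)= (1 10 6 3 5)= [0, 10, 2, 5, 4, 1, 3, 7, 8, 9, 6]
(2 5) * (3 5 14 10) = [0, 1, 14, 5, 4, 2, 6, 7, 8, 9, 3, 11, 12, 13, 10] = (2 14 10 3 5)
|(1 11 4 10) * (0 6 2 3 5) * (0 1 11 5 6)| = 6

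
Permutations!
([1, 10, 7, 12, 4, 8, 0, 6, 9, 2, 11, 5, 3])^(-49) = [1, 10, 7, 12, 4, 8, 0, 6, 9, 2, 11, 5, 3]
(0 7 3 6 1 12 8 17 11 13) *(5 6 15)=(0 7 3 15 5 6 1 12 8 17 11 13)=[7, 12, 2, 15, 4, 6, 1, 3, 17, 9, 10, 13, 8, 0, 14, 5, 16, 11]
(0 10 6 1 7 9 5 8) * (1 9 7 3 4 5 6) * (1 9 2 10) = (0 1 3 4 5 8)(2 10 9 6) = [1, 3, 10, 4, 5, 8, 2, 7, 0, 6, 9]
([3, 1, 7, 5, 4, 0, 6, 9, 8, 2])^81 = (9)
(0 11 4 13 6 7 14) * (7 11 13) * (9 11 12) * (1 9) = [13, 9, 2, 3, 7, 5, 12, 14, 8, 11, 10, 4, 1, 6, 0] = (0 13 6 12 1 9 11 4 7 14)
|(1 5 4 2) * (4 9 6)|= 6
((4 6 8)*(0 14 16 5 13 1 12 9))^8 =(16)(4 8 6)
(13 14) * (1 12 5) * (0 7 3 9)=(0 7 3 9)(1 12 5)(13 14)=[7, 12, 2, 9, 4, 1, 6, 3, 8, 0, 10, 11, 5, 14, 13]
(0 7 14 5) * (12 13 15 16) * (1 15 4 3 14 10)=(0 7 10 1 15 16 12 13 4 3 14 5)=[7, 15, 2, 14, 3, 0, 6, 10, 8, 9, 1, 11, 13, 4, 5, 16, 12]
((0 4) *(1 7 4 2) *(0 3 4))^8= ((0 2 1 7)(3 4))^8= (7)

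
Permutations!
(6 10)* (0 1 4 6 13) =(0 1 4 6 10 13) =[1, 4, 2, 3, 6, 5, 10, 7, 8, 9, 13, 11, 12, 0]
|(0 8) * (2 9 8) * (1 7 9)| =|(0 2 1 7 9 8)| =6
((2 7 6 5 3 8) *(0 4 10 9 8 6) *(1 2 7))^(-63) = ((0 4 10 9 8 7)(1 2)(3 6 5))^(-63) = (0 9)(1 2)(4 8)(7 10)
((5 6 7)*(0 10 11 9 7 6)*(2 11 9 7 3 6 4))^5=(0 4)(2 10)(3 7)(5 6)(9 11)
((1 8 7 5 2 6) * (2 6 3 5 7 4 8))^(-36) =(8)(1 6 5 3 2)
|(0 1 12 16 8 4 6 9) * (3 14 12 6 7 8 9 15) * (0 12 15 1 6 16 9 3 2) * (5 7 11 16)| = |(0 6 1 5 7 8 4 11 16 3 14 15 2)(9 12)| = 26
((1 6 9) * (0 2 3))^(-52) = (0 3 2)(1 9 6)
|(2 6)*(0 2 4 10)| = |(0 2 6 4 10)| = 5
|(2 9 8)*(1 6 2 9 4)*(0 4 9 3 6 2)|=8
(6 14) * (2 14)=(2 14 6)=[0, 1, 14, 3, 4, 5, 2, 7, 8, 9, 10, 11, 12, 13, 6]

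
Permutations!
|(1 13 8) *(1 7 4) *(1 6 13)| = 5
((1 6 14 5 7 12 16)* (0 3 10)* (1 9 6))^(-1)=((0 3 10)(5 7 12 16 9 6 14))^(-1)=(0 10 3)(5 14 6 9 16 12 7)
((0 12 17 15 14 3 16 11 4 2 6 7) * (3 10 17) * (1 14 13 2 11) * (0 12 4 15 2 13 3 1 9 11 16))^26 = ((0 4 16 9 11 15 3)(1 14 10 17 2 6 7 12))^26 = (0 15 9 4 3 11 16)(1 10 2 7)(6 12 14 17)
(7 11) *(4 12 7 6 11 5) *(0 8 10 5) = [8, 1, 2, 3, 12, 4, 11, 0, 10, 9, 5, 6, 7] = (0 8 10 5 4 12 7)(6 11)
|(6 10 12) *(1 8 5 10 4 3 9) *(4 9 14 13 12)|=|(1 8 5 10 4 3 14 13 12 6 9)|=11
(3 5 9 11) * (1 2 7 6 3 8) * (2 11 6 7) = (1 11 8)(3 5 9 6) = [0, 11, 2, 5, 4, 9, 3, 7, 1, 6, 10, 8]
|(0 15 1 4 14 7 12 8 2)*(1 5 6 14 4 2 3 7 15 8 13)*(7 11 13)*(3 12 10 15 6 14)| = 14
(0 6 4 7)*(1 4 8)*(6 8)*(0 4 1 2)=[8, 1, 0, 3, 7, 5, 6, 4, 2]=(0 8 2)(4 7)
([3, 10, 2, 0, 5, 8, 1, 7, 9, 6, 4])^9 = [3, 4, 2, 0, 8, 9, 10, 7, 6, 1, 5]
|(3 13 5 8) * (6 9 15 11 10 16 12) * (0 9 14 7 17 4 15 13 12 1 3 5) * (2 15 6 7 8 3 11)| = 36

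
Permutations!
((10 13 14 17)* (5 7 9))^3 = (10 17 14 13)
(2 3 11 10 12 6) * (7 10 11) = (2 3 7 10 12 6) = [0, 1, 3, 7, 4, 5, 2, 10, 8, 9, 12, 11, 6]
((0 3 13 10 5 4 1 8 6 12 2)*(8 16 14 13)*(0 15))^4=(0 12 3 2 8 15 6)(1 10 16 5 14 4 13)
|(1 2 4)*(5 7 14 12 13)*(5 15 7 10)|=30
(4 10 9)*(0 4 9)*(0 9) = (0 4 10 9) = [4, 1, 2, 3, 10, 5, 6, 7, 8, 0, 9]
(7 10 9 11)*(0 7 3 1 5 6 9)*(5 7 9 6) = [9, 7, 2, 1, 4, 5, 6, 10, 8, 11, 0, 3] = (0 9 11 3 1 7 10)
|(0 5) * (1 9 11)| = 6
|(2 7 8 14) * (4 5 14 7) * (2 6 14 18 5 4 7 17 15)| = 10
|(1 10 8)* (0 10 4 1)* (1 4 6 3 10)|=6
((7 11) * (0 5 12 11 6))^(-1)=(0 6 7 11 12 5)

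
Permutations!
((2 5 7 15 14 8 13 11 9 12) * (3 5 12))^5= (2 12)(3 8 5 13 7 11 15 9 14)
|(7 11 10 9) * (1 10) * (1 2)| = 6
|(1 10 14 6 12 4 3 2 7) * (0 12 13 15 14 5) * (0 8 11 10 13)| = 44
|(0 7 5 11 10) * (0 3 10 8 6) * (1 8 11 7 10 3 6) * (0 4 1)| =|(11)(0 10 6 4 1 8)(5 7)| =6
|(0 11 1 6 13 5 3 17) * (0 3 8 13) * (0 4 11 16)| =12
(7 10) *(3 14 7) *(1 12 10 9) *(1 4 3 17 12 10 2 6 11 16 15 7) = (1 10 17 12 2 6 11 16 15 7 9 4 3 14) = [0, 10, 6, 14, 3, 5, 11, 9, 8, 4, 17, 16, 2, 13, 1, 7, 15, 12]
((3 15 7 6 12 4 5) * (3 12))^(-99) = (3 15 7 6)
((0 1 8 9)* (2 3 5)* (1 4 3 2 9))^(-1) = ((0 4 3 5 9)(1 8))^(-1) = (0 9 5 3 4)(1 8)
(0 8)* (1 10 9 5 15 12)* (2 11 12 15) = (15)(0 8)(1 10 9 5 2 11 12) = [8, 10, 11, 3, 4, 2, 6, 7, 0, 5, 9, 12, 1, 13, 14, 15]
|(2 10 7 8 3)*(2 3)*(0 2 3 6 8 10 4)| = 6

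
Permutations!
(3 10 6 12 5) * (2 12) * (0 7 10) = [7, 1, 12, 0, 4, 3, 2, 10, 8, 9, 6, 11, 5] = (0 7 10 6 2 12 5 3)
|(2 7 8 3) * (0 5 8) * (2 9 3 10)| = 6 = |(0 5 8 10 2 7)(3 9)|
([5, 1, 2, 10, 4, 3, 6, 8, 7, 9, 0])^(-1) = [10, 1, 2, 5, 4, 0, 6, 8, 7, 9, 3]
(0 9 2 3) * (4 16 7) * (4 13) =(0 9 2 3)(4 16 7 13) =[9, 1, 3, 0, 16, 5, 6, 13, 8, 2, 10, 11, 12, 4, 14, 15, 7]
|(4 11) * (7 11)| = 3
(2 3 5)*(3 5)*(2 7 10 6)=[0, 1, 5, 3, 4, 7, 2, 10, 8, 9, 6]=(2 5 7 10 6)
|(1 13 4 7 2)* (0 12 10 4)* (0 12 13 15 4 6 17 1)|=|(0 13 12 10 6 17 1 15 4 7 2)|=11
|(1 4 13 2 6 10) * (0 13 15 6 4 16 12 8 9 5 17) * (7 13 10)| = 18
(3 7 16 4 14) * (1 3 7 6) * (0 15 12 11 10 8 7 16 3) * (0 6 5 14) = [15, 6, 2, 5, 0, 14, 1, 3, 7, 9, 8, 10, 11, 13, 16, 12, 4] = (0 15 12 11 10 8 7 3 5 14 16 4)(1 6)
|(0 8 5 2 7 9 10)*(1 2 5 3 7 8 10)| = |(0 10)(1 2 8 3 7 9)| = 6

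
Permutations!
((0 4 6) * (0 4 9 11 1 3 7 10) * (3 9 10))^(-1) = (0 10)(1 11 9)(3 7)(4 6)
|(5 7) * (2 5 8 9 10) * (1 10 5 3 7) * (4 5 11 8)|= 21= |(1 10 2 3 7 4 5)(8 9 11)|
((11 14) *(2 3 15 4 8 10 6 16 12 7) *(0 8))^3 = ((0 8 10 6 16 12 7 2 3 15 4)(11 14))^3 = (0 6 7 15 8 16 2 4 10 12 3)(11 14)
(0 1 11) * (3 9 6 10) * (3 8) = [1, 11, 2, 9, 4, 5, 10, 7, 3, 6, 8, 0] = (0 1 11)(3 9 6 10 8)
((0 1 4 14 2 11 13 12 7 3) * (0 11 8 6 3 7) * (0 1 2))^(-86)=(0 8 3 13 1 14 2 6 11 12 4)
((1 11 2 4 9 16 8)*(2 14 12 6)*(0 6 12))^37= (0 1 9 6 11 16 2 14 8 4)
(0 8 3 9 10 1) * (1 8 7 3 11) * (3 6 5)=(0 7 6 5 3 9 10 8 11 1)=[7, 0, 2, 9, 4, 3, 5, 6, 11, 10, 8, 1]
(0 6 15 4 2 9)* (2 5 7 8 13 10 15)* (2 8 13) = (0 6 8 2 9)(4 5 7 13 10 15) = [6, 1, 9, 3, 5, 7, 8, 13, 2, 0, 15, 11, 12, 10, 14, 4]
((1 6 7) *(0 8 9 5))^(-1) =(0 5 9 8)(1 7 6)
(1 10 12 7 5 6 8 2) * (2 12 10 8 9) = (1 8 12 7 5 6 9 2) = [0, 8, 1, 3, 4, 6, 9, 5, 12, 2, 10, 11, 7]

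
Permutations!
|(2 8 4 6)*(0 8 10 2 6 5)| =4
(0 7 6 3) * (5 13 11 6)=[7, 1, 2, 0, 4, 13, 3, 5, 8, 9, 10, 6, 12, 11]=(0 7 5 13 11 6 3)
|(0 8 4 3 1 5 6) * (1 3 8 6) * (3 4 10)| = |(0 6)(1 5)(3 4 8 10)| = 4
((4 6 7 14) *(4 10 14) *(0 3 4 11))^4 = (14)(0 7 4)(3 11 6) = ((0 3 4 6 7 11)(10 14))^4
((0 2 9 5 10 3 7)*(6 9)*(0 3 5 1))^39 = (0 1 9 6 2)(3 7)(5 10)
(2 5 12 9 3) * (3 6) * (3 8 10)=(2 5 12 9 6 8 10 3)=[0, 1, 5, 2, 4, 12, 8, 7, 10, 6, 3, 11, 9]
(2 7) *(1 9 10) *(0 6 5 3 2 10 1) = [6, 9, 7, 2, 4, 3, 5, 10, 8, 1, 0] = (0 6 5 3 2 7 10)(1 9)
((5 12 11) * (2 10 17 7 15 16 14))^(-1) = ((2 10 17 7 15 16 14)(5 12 11))^(-1) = (2 14 16 15 7 17 10)(5 11 12)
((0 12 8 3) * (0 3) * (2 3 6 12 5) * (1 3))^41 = (0 5 2 1 3 6 12 8)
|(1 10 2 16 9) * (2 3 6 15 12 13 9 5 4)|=|(1 10 3 6 15 12 13 9)(2 16 5 4)|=8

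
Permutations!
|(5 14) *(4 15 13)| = 6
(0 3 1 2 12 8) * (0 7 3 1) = [1, 2, 12, 0, 4, 5, 6, 3, 7, 9, 10, 11, 8] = (0 1 2 12 8 7 3)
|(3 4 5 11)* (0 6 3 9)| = 7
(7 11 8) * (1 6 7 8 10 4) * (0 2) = (0 2)(1 6 7 11 10 4) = [2, 6, 0, 3, 1, 5, 7, 11, 8, 9, 4, 10]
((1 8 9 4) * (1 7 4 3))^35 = (1 3 9 8)(4 7) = ((1 8 9 3)(4 7))^35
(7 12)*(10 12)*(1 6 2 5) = (1 6 2 5)(7 10 12) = [0, 6, 5, 3, 4, 1, 2, 10, 8, 9, 12, 11, 7]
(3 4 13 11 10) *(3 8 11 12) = [0, 1, 2, 4, 13, 5, 6, 7, 11, 9, 8, 10, 3, 12] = (3 4 13 12)(8 11 10)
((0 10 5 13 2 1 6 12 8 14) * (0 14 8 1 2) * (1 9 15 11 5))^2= (0 1 12 15 5)(6 9 11 13 10)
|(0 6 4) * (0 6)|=2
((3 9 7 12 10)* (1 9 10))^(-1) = (1 12 7 9)(3 10)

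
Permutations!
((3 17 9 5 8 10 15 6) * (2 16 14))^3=((2 16 14)(3 17 9 5 8 10 15 6))^3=(3 5 15 17 8 6 9 10)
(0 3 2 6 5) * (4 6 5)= [3, 1, 5, 2, 6, 0, 4]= (0 3 2 5)(4 6)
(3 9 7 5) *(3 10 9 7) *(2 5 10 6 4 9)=(2 5 6 4 9 3 7 10)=[0, 1, 5, 7, 9, 6, 4, 10, 8, 3, 2]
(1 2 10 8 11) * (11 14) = [0, 2, 10, 3, 4, 5, 6, 7, 14, 9, 8, 1, 12, 13, 11] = (1 2 10 8 14 11)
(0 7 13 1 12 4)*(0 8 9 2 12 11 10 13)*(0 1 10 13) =(0 7 1 11 13 10)(2 12 4 8 9) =[7, 11, 12, 3, 8, 5, 6, 1, 9, 2, 0, 13, 4, 10]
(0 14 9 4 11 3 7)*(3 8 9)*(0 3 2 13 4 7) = (0 14 2 13 4 11 8 9 7 3) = [14, 1, 13, 0, 11, 5, 6, 3, 9, 7, 10, 8, 12, 4, 2]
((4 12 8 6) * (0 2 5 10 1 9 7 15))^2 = (0 5 1 7)(2 10 9 15)(4 8)(6 12)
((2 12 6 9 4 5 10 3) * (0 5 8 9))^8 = ((0 5 10 3 2 12 6)(4 8 9))^8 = (0 5 10 3 2 12 6)(4 9 8)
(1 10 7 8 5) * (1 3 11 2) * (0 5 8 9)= [5, 10, 1, 11, 4, 3, 6, 9, 8, 0, 7, 2]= (0 5 3 11 2 1 10 7 9)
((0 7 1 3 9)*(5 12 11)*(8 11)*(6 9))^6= ((0 7 1 3 6 9)(5 12 8 11))^6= (5 8)(11 12)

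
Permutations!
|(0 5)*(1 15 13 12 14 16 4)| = |(0 5)(1 15 13 12 14 16 4)| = 14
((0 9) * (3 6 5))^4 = ((0 9)(3 6 5))^4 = (9)(3 6 5)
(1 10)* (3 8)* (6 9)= (1 10)(3 8)(6 9)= [0, 10, 2, 8, 4, 5, 9, 7, 3, 6, 1]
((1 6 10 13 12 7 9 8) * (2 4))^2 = ((1 6 10 13 12 7 9 8)(2 4))^2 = (1 10 12 9)(6 13 7 8)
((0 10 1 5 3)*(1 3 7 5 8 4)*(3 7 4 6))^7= (0 6 1 5 10 3 8 4 7)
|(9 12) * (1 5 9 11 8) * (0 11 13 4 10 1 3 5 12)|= |(0 11 8 3 5 9)(1 12 13 4 10)|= 30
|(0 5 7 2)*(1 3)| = 4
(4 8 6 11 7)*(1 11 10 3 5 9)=(1 11 7 4 8 6 10 3 5 9)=[0, 11, 2, 5, 8, 9, 10, 4, 6, 1, 3, 7]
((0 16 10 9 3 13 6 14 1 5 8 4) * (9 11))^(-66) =(0 4 8 5 1 14 6 13 3 9 11 10 16)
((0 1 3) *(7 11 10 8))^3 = (7 8 10 11)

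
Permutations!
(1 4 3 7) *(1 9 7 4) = (3 4)(7 9) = [0, 1, 2, 4, 3, 5, 6, 9, 8, 7]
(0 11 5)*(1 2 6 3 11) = [1, 2, 6, 11, 4, 0, 3, 7, 8, 9, 10, 5] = (0 1 2 6 3 11 5)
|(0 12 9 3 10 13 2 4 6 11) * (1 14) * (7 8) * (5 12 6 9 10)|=24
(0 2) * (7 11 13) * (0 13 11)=(0 2 13 7)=[2, 1, 13, 3, 4, 5, 6, 0, 8, 9, 10, 11, 12, 7]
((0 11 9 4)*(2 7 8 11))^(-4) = ((0 2 7 8 11 9 4))^(-4) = (0 8 4 7 9 2 11)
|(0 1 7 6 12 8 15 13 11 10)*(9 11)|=|(0 1 7 6 12 8 15 13 9 11 10)|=11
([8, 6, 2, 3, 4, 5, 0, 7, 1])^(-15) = (0 8 1 6)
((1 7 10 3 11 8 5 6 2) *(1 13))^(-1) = (1 13 2 6 5 8 11 3 10 7)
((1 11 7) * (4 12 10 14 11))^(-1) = (1 7 11 14 10 12 4)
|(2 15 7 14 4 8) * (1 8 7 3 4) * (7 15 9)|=6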